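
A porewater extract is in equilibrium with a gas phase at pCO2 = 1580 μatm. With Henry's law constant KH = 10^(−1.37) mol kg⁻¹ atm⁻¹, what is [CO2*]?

KH = 10^(−1.37) = 4.266×10^-2 mol kg⁻¹ atm⁻¹
[CO2*] = KH · pCO2 = 4.266×10^-2 × 1580×10^-6 atm = 6.74×10^-5 mol/kg

[CO2*] = 67.4 μmol/kg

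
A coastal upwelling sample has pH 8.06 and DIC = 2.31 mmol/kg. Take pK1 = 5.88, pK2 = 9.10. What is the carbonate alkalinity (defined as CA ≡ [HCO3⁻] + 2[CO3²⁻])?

CA = [HCO3⁻] + 2[CO3²⁻] = (α₁ + 2α₂)·DIC
At pH 8.06: [H⁺]/K1 = 10^-2.18 = 0.0066069, K2/[H⁺] = 10^-1.04 = 0.091201
α₁ = 1/(1 + 0.0066069 + 0.091201) = 1/1.0978 = 0.9109; α₂ = α₁·K2/[H⁺] = 0.08308
α₁ + 2α₂ = 1.0771
CA = 1.0771 × 2.31 = 2.49 mmol/kg

CA = 2.49 mmol/kg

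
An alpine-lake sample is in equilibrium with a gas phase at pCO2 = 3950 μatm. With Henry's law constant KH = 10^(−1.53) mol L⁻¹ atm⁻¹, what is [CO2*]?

KH = 10^(−1.53) = 2.951×10^-2 mol L⁻¹ atm⁻¹
[CO2*] = KH · pCO2 = 2.951×10^-2 × 3950×10^-6 atm = 1.17×10^-4 mol/L

[CO2*] = 117 μmol/L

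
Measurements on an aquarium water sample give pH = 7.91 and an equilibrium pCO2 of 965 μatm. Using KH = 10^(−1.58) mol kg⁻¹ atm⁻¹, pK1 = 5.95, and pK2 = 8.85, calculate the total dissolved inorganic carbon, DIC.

DIC = 2.61 mmol/kg

[CO2*] = KH · pCO2 = 10^(−1.58) × 965×10^-6 = 2.538×10^-5 mol/kg
α₀ = 1/(1 + K1/[H⁺] + K1K2/[H⁺]²) = 1/(1 + 10^+1.96 + 10^+1.02) = 0.009740
DIC = [CO2*]/α₀ = 2.538×10^-5 / 0.009740 = 2.61 mmol/kg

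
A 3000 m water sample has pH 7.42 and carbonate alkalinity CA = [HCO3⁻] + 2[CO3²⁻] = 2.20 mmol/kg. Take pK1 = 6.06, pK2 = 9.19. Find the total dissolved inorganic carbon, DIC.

DIC = 2.26 mmol/kg

CA = [HCO3⁻] + 2[CO3²⁻] = (α₁ + 2α₂)·DIC
At pH 7.42: [H⁺]/K1 = 10^-1.36 = 0.043652, K2/[H⁺] = 10^-1.77 = 0.016982
α₁ = 1/(1 + 0.043652 + 0.016982) = 1/1.0606 = 0.9428; α₂ = α₁·K2/[H⁺] = 0.01601
α₁ + 2α₂ = 0.9749
DIC = CA / (α₁ + 2α₂) = 2.20 / 0.9749 = 2.26 mmol/kg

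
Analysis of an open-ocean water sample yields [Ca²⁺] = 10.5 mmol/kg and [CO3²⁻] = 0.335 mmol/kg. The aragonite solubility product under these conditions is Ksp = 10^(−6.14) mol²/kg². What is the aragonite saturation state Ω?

Ksp = 10^(−6.14) = 7.244×10^-7
Ω = [Ca²⁺][CO3²⁻]/Ksp = (10.5×10^-3)(0.335×10^-3) / 7.244×10^-7 = 4.86

Ω = 4.86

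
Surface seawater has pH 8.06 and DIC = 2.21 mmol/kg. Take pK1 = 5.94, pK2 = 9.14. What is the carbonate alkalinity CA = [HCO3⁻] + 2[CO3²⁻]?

CA = [HCO3⁻] + 2[CO3²⁻] = (α₁ + 2α₂)·DIC
At pH 8.06: [H⁺]/K1 = 10^-2.12 = 0.0075858, K2/[H⁺] = 10^-1.08 = 0.083176
α₁ = 1/(1 + 0.0075858 + 0.083176) = 1/1.0908 = 0.9168; α₂ = α₁·K2/[H⁺] = 0.07626
α₁ + 2α₂ = 1.0693
CA = 1.0693 × 2.21 = 2.36 mmol/kg

CA = 2.36 mmol/kg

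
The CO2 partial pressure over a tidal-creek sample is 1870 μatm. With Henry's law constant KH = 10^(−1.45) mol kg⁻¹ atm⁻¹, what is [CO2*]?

KH = 10^(−1.45) = 3.548×10^-2 mol kg⁻¹ atm⁻¹
[CO2*] = KH · pCO2 = 3.548×10^-2 × 1870×10^-6 atm = 6.64×10^-5 mol/kg

[CO2*] = 66.4 μmol/kg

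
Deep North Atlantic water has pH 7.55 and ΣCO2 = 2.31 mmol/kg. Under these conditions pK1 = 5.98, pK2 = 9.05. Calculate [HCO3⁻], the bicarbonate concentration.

α₁ = 1 / (1 + [H⁺]/K1 + K2/[H⁺]) = 1 / (1 + 10^-1.57 + 10^-1.50)
   = 1 / (1 + 0.026915 + 0.031623) = 1/1.0585 = 0.9447
[HCO3⁻] = α₁ × DIC = 0.9447 × 2.31 = 2.18 mmol/kg

[HCO3⁻] = 2.18 mmol/kg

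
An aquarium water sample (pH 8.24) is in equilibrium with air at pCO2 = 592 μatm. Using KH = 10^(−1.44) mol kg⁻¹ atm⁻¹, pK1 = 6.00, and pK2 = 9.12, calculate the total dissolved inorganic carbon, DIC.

[CO2*] = KH · pCO2 = 10^(−1.44) × 592×10^-6 = 2.149×10^-5 mol/kg
α₀ = 1/(1 + K1/[H⁺] + K1K2/[H⁺]²) = 1/(1 + 10^+2.24 + 10^+1.36) = 0.005058
DIC = [CO2*]/α₀ = 2.149×10^-5 / 0.005058 = 4.25 mmol/kg

DIC = 4.25 mmol/kg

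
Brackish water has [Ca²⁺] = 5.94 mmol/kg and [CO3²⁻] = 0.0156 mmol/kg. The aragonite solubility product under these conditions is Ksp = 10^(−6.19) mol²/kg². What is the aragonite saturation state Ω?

Ω = 0.144

Ksp = 10^(−6.19) = 6.457×10^-7
Ω = [Ca²⁺][CO3²⁻]/Ksp = (5.94×10^-3)(0.0156×10^-3) / 6.457×10^-7 = 0.144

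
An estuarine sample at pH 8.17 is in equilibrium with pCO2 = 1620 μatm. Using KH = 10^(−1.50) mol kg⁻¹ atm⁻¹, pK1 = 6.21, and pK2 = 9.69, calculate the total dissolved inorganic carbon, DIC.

DIC = 4.86 mmol/kg

[CO2*] = KH · pCO2 = 10^(−1.50) × 1620×10^-6 = 5.123×10^-5 mol/kg
α₀ = 1/(1 + K1/[H⁺] + K1K2/[H⁺]²) = 1/(1 + 10^+1.96 + 10^+0.44) = 0.01053
DIC = [CO2*]/α₀ = 5.123×10^-5 / 0.01053 = 4.86 mmol/kg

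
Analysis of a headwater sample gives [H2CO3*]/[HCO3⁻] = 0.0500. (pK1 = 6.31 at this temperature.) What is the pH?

pH = 7.61

From K1 = [H⁺][HCO3⁻]/[H2CO3*]:  pH = pK1 − log₁₀([H2CO3*]/[HCO3⁻])
log₁₀(0.0500) = -1.301
pH = 6.31 − (-1.301) = 7.61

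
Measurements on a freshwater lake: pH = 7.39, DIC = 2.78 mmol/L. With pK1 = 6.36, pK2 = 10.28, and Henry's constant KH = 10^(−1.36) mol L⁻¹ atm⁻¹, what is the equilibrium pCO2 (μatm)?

pCO2 = 5430 μatm

α₀ = 1 / (1 + K1/[H⁺] + K1K2/[H⁺]²) = 1 / (1 + 10^+1.03 + 10^-1.86)
   = 1 / (1 + 10.715 + 0.013804) = 1/11.729 = 0.08526
[CO2*] = α₀ × DIC = 0.08526 × 2.78 = 0.2370 mmol/L
pCO2 = [CO2*]/KH = 2.370×10^-4 / 4.365×10^-2 = 5430 μatm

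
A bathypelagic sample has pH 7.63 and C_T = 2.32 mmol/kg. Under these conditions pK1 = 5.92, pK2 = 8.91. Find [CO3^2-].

α₂ = 1 / (1 + [H⁺]/K2 + [H⁺]²/(K1K2)) = 1 / (1 + 10^+1.28 + 10^-0.43)
   = 1 / (1 + 19.055 + 0.37154) = 1/20.426 = 0.04896
[CO3²⁻] = α₂ × DIC = 0.04896 × 2.32 = 0.114 mmol/kg

[CO3²⁻] = 0.114 mmol/kg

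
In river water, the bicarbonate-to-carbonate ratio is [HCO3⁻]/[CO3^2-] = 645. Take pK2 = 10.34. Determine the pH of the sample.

From K2 = [H⁺][CO3^2-]/[HCO3⁻]:  pH = pK2 − log₁₀([HCO3⁻]/[CO3^2-])
log₁₀(645) = +2.810
pH = 10.34 − (+2.810) = 7.53

pH = 7.53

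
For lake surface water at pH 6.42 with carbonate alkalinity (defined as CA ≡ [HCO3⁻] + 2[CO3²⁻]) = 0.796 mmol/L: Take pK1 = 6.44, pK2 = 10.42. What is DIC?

DIC = 1.63 mmol/L

CA = [HCO3⁻] + 2[CO3²⁻] = (α₁ + 2α₂)·DIC
At pH 6.42: [H⁺]/K1 = 10^0.02 = 1.0471, K2/[H⁺] = 10^-4.00 = 0.00010000
α₁ = 1/(1 + 1.0471 + 0.00010000) = 1/2.0472 = 0.4885; α₂ = α₁·K2/[H⁺] = 4.885×10^-5
α₁ + 2α₂ = 0.4886
DIC = CA / (α₁ + 2α₂) = 0.796 / 0.4886 = 1.63 mmol/L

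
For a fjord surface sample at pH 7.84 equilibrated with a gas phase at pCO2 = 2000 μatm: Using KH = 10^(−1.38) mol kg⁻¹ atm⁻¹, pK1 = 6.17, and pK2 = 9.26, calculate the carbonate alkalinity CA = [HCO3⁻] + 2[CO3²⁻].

CA = 4.20 mmol/kg

[CO2*] = KH · pCO2 = 10^(−1.38) × 2000×10^-6 = 8.337×10^-5 mol/kg
α₀ = 1/(1 + K1/[H⁺] + K1K2/[H⁺]²) = 1/(1 + 10^+1.67 + 10^+0.25) = 0.02018
DIC = [CO2*]/α₀ = 8.337×10^-5 / 0.02018 = 4.131 mmol/kg
CA = (α₁ + 2α₂)·DIC = (0.9439 + 2×0.03589) × 4.131 = 4.20 mmol/kg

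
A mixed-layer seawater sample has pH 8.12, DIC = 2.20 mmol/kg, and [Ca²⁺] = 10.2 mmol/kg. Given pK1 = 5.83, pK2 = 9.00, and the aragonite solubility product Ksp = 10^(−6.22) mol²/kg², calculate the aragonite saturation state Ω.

Ω = 4.32

α₂ = 1 / (1 + [H⁺]/K2 + [H⁺]²/(K1K2)) = 1 / (1 + 10^+0.88 + 10^-1.41)
   = 1 / (1 + 7.5858 + 0.038905) = 1/8.6247 = 0.1159
[CO3²⁻] = α₂ × DIC = 0.1159 × 2.20 = 0.2551 mmol/kg
Ksp = 10^(−6.22) = 6.026×10^-7
Ω = [Ca²⁺][CO3²⁻]/Ksp = (10.2×10^-3)(2.551×10^-4) / 6.026×10^-7 = 4.32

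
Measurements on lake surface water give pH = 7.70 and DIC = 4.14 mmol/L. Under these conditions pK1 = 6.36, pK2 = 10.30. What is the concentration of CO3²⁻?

[CO3²⁻] = 9.92 μmol/L

α₂ = 1 / (1 + [H⁺]/K2 + [H⁺]²/(K1K2)) = 1 / (1 + 10^+2.60 + 10^+1.26)
   = 1 / (1 + 398.11 + 18.197) = 1/417.30 = 0.002396
[CO3²⁻] = α₂ × DIC = 0.002396 × 4.14 = 0.00992 mmol/L = 9.92 μmol/L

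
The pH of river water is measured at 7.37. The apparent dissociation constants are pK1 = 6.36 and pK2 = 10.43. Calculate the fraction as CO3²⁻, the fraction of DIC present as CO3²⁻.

α₂ = 0.000793

α₂ = 1 / (1 + [H⁺]/K2 + [H⁺]²/(K1K2)) = 1 / (1 + 10^+3.06 + 10^+2.05)
   = 1 / (1 + 1148.2 + 112.20) = 1/1261.4 = 0.0007928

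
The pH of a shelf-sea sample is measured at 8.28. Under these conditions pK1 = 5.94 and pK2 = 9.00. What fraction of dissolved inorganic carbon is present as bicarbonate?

α₁ = 1 / (1 + [H⁺]/K1 + K2/[H⁺]) = 1 / (1 + 10^-2.34 + 10^-0.72)
   = 1 / (1 + 0.0045709 + 0.19055) = 1/1.1951 = 0.8367

α₁ = 0.837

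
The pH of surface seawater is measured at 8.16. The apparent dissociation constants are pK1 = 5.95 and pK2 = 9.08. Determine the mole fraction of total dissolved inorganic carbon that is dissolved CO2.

α₀ = 1 / (1 + K1/[H⁺] + K1K2/[H⁺]²) = 1 / (1 + 10^+2.21 + 10^+1.29)
   = 1 / (1 + 162.18 + 19.498) = 1/182.68 = 0.005474

α₀ = 0.00547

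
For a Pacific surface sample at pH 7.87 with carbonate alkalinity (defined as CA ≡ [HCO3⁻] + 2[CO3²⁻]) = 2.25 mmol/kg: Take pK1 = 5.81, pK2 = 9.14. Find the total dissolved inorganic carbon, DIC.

DIC = 2.16 mmol/kg

CA = [HCO3⁻] + 2[CO3²⁻] = (α₁ + 2α₂)·DIC
At pH 7.87: [H⁺]/K1 = 10^-2.06 = 0.0087096, K2/[H⁺] = 10^-1.27 = 0.053703
α₁ = 1/(1 + 0.0087096 + 0.053703) = 1/1.0624 = 0.9413; α₂ = α₁·K2/[H⁺] = 0.05055
α₁ + 2α₂ = 1.0424
DIC = CA / (α₁ + 2α₂) = 2.25 / 1.0424 = 2.16 mmol/kg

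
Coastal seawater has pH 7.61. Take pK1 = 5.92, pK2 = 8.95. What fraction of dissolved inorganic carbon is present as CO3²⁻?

α₂ = 0.0429

α₂ = 1 / (1 + [H⁺]/K2 + [H⁺]²/(K1K2)) = 1 / (1 + 10^+1.34 + 10^-0.35)
   = 1 / (1 + 21.878 + 0.44668) = 1/23.324 = 0.04287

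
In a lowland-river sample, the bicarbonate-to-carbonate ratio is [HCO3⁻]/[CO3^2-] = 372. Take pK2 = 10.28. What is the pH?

pH = 7.71

From K2 = [H⁺][CO3^2-]/[HCO3⁻]:  pH = pK2 − log₁₀([HCO3⁻]/[CO3^2-])
log₁₀(372) = +2.571
pH = 10.28 − (+2.571) = 7.71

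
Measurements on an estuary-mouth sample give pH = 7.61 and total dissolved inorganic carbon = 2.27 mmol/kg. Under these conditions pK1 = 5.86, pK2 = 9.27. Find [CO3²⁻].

[CO3²⁻] = 0.0478 mmol/kg

α₂ = 1 / (1 + [H⁺]/K2 + [H⁺]²/(K1K2)) = 1 / (1 + 10^+1.66 + 10^-0.09)
   = 1 / (1 + 45.709 + 0.81283) = 1/47.522 = 0.02104
[CO3²⁻] = α₂ × DIC = 0.02104 × 2.27 = 0.0478 mmol/kg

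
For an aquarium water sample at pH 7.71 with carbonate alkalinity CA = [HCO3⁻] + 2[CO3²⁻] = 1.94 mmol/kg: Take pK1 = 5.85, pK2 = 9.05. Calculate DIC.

CA = [HCO3⁻] + 2[CO3²⁻] = (α₁ + 2α₂)·DIC
At pH 7.71: [H⁺]/K1 = 10^-1.86 = 0.013804, K2/[H⁺] = 10^-1.34 = 0.045709
α₁ = 1/(1 + 0.013804 + 0.045709) = 1/1.0595 = 0.9438; α₂ = α₁·K2/[H⁺] = 0.04314
α₁ + 2α₂ = 1.0301
DIC = CA / (α₁ + 2α₂) = 1.94 / 1.0301 = 1.88 mmol/kg

DIC = 1.88 mmol/kg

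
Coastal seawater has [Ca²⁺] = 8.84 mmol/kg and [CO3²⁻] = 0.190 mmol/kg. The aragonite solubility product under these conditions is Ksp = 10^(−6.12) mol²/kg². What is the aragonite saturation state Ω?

Ω = 2.21

Ksp = 10^(−6.12) = 7.586×10^-7
Ω = [Ca²⁺][CO3²⁻]/Ksp = (8.84×10^-3)(0.190×10^-3) / 7.586×10^-7 = 2.21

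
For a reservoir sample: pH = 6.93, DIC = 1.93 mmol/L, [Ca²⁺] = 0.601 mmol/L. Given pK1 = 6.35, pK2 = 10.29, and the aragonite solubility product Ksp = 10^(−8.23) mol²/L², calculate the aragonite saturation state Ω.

α₂ = 1 / (1 + [H⁺]/K2 + [H⁺]²/(K1K2)) = 1 / (1 + 10^+3.36 + 10^+2.78)
   = 1 / (1 + 2290.9 + 602.56) = 1/2894.4 = 0.0003455
[CO3²⁻] = α₂ × DIC = 0.0003455 × 1.93 = 0.0006668 mmol/L = 0.6668 μmol/L
Ksp = 10^(−8.23) = 5.888×10^-9
Ω = [Ca²⁺][CO3²⁻]/Ksp = (0.601×10^-3)(6.668×10^-7) / 5.888×10^-9 = 0.0681

Ω = 0.0681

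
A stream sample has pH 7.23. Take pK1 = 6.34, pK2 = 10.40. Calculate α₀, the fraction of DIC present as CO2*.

α₀ = 1 / (1 + K1/[H⁺] + K1K2/[H⁺]²) = 1 / (1 + 10^+0.89 + 10^-2.28)
   = 1 / (1 + 7.7625 + 0.0052481) = 1/8.7677 = 0.1141

α₀ = 0.114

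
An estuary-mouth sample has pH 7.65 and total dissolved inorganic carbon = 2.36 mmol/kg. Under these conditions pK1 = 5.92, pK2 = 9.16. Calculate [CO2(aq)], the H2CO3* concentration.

[CO2*] = 0.0419 mmol/kg

α₀ = 1 / (1 + K1/[H⁺] + K1K2/[H⁺]²) = 1 / (1 + 10^+1.73 + 10^+0.22)
   = 1 / (1 + 53.703 + 1.6596) = 1/56.363 = 0.01774
[CO2*] = α₀ × DIC = 0.01774 × 2.36 = 0.0419 mmol/kg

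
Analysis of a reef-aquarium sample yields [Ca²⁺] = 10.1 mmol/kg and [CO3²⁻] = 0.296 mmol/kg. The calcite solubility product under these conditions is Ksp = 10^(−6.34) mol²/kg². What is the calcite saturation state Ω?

Ω = 6.54

Ksp = 10^(−6.34) = 4.571×10^-7
Ω = [Ca²⁺][CO3²⁻]/Ksp = (10.1×10^-3)(0.296×10^-3) / 4.571×10^-7 = 6.54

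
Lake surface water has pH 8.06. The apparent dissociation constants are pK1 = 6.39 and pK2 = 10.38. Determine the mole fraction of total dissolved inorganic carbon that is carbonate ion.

α₂ = 1 / (1 + [H⁺]/K2 + [H⁺]²/(K1K2)) = 1 / (1 + 10^+2.32 + 10^+0.65)
   = 1 / (1 + 208.93 + 4.4668) = 1/214.40 = 0.004664

α₂ = 0.00466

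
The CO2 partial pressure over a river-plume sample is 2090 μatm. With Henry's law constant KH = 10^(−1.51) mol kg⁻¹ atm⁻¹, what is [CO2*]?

[CO2*] = 64.6 μmol/kg

KH = 10^(−1.51) = 3.090×10^-2 mol kg⁻¹ atm⁻¹
[CO2*] = KH · pCO2 = 3.090×10^-2 × 2090×10^-6 atm = 6.46×10^-5 mol/kg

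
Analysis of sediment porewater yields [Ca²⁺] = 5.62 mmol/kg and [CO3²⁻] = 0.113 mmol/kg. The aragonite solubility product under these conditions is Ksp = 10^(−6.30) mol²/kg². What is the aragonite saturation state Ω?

Ω = 1.27

Ksp = 10^(−6.30) = 5.012×10^-7
Ω = [Ca²⁺][CO3²⁻]/Ksp = (5.62×10^-3)(0.113×10^-3) / 5.012×10^-7 = 1.27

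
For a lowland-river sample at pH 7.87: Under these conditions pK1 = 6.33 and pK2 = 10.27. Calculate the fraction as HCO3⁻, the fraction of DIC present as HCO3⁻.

α₁ = 1 / (1 + [H⁺]/K1 + K2/[H⁺]) = 1 / (1 + 10^-1.54 + 10^-2.40)
   = 1 / (1 + 0.028840 + 0.0039811) = 1/1.0328 = 0.9682

α₁ = 0.968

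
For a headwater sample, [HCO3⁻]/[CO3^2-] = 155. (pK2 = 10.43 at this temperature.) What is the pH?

pH = 8.24

From K2 = [H⁺][CO3^2-]/[HCO3⁻]:  pH = pK2 − log₁₀([HCO3⁻]/[CO3^2-])
log₁₀(155) = +2.190
pH = 10.43 − (+2.190) = 8.24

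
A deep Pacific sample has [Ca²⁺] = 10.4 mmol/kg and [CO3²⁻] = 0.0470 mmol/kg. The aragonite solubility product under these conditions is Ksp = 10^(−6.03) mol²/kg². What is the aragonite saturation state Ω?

Ksp = 10^(−6.03) = 9.333×10^-7
Ω = [Ca²⁺][CO3²⁻]/Ksp = (10.4×10^-3)(0.0470×10^-3) / 9.333×10^-7 = 0.524

Ω = 0.524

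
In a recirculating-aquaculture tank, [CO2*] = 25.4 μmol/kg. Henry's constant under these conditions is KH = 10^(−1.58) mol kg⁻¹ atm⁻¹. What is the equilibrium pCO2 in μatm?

KH = 10^(−1.58) = 2.630×10^-2 mol kg⁻¹ atm⁻¹
pCO2 = [CO2*]/KH = 25.4×10^-6 / 2.630×10^-2 = 9.66×10^-4 atm = 966 μatm

pCO2 = 966 μatm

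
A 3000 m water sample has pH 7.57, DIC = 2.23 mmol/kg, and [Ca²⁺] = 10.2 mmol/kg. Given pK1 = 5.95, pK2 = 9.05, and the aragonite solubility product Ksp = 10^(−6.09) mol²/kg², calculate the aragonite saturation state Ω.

Ω = 0.877

α₂ = 1 / (1 + [H⁺]/K2 + [H⁺]²/(K1K2)) = 1 / (1 + 10^+1.48 + 10^-0.14)
   = 1 / (1 + 30.200 + 0.72444) = 1/31.924 = 0.03132
[CO3²⁻] = α₂ × DIC = 0.03132 × 2.23 = 0.06985 mmol/kg
Ksp = 10^(−6.09) = 8.128×10^-7
Ω = [Ca²⁺][CO3²⁻]/Ksp = (10.2×10^-3)(6.985×10^-5) / 8.128×10^-7 = 0.877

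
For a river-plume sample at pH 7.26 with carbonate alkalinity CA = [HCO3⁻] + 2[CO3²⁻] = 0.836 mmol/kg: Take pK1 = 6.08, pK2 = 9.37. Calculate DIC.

DIC = 0.884 mmol/kg

CA = [HCO3⁻] + 2[CO3²⁻] = (α₁ + 2α₂)·DIC
At pH 7.26: [H⁺]/K1 = 10^-1.18 = 0.066069, K2/[H⁺] = 10^-2.11 = 0.0077625
α₁ = 1/(1 + 0.066069 + 0.0077625) = 1/1.0738 = 0.9312; α₂ = α₁·K2/[H⁺] = 0.007229
α₁ + 2α₂ = 0.9457
DIC = CA / (α₁ + 2α₂) = 0.836 / 0.9457 = 0.884 mmol/kg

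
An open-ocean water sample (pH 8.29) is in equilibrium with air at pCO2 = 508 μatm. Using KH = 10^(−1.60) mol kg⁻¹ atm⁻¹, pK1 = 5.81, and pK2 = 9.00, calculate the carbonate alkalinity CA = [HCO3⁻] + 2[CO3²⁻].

[CO2*] = KH · pCO2 = 10^(−1.60) × 508×10^-6 = 1.276×10^-5 mol/kg
α₀ = 1/(1 + K1/[H⁺] + K1K2/[H⁺]²) = 1/(1 + 10^+2.48 + 10^+1.77) = 0.002763
DIC = [CO2*]/α₀ = 1.276×10^-5 / 0.002763 = 4.618 mmol/kg
CA = (α₁ + 2α₂)·DIC = (0.8345 + 2×0.1627) × 4.618 = 5.36 mmol/kg

CA = 5.36 mmol/kg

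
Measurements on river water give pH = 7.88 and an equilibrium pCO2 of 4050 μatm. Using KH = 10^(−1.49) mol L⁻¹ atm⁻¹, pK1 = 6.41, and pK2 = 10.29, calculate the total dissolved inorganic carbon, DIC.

[CO2*] = KH · pCO2 = 10^(−1.49) × 4050×10^-6 = 1.311×10^-4 mol/L
α₀ = 1/(1 + K1/[H⁺] + K1K2/[H⁺]²) = 1/(1 + 10^+1.47 + 10^-0.94) = 0.03265
DIC = [CO2*]/α₀ = 1.311×10^-4 / 0.03265 = 4.01 mmol/L

DIC = 4.01 mmol/L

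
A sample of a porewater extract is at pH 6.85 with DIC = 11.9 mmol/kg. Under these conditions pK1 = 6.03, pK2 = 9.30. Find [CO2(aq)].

α₀ = 1 / (1 + K1/[H⁺] + K1K2/[H⁺]²) = 1 / (1 + 10^+0.82 + 10^-1.63)
   = 1 / (1 + 6.6069 + 0.023442) = 1/7.6304 = 0.1311
[CO2*] = α₀ × DIC = 0.1311 × 11.9 = 1.56 mmol/kg

[CO2*] = 1.56 mmol/kg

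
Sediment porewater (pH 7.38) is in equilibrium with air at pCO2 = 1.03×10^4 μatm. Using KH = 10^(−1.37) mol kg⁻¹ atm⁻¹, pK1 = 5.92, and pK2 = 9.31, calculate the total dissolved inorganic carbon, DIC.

DIC = 13.3 mmol/kg

[CO2*] = KH · pCO2 = 10^(−1.37) × 1.03×10^4×10^-6 = 4.394×10^-4 mol/kg
α₀ = 1/(1 + K1/[H⁺] + K1K2/[H⁺]²) = 1/(1 + 10^+1.46 + 10^-0.47) = 0.03314
DIC = [CO2*]/α₀ = 4.394×10^-4 / 0.03314 = 13.3 mmol/kg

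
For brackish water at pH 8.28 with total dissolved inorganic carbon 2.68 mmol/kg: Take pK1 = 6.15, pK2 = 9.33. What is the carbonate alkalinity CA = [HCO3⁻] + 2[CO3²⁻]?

CA = 2.88 mmol/kg

CA = [HCO3⁻] + 2[CO3²⁻] = (α₁ + 2α₂)·DIC
At pH 8.28: [H⁺]/K1 = 10^-2.13 = 0.0074131, K2/[H⁺] = 10^-1.05 = 0.089125
α₁ = 1/(1 + 0.0074131 + 0.089125) = 1/1.0965 = 0.9120; α₂ = α₁·K2/[H⁺] = 0.08128
α₁ + 2α₂ = 1.0745
CA = 1.0745 × 2.68 = 2.88 mmol/kg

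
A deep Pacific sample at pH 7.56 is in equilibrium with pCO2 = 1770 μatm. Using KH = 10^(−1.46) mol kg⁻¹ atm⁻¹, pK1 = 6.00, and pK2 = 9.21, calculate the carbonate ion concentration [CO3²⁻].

[CO3²⁻] = 0.0499 mmol/kg

[CO2*] = KH · pCO2 = 10^(−1.46) × 1770×10^-6 = 6.137×10^-5 mol/kg
α₀ = 1/(1 + K1/[H⁺] + K1K2/[H⁺]²) = 1/(1 + 10^+1.56 + 10^-0.09) = 0.02623
DIC = [CO2*]/α₀ = 6.137×10^-5 / 0.02623 = 2.340 mmol/kg
[CO3²⁻] = α₂·DIC; α₂ = 0.02132, so [CO3²⁻] = 0.02132 × 2.340 = 0.0499 mmol/kg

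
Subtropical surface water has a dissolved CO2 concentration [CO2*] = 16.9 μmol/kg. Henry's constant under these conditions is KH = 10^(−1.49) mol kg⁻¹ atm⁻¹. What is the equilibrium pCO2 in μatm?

KH = 10^(−1.49) = 3.236×10^-2 mol kg⁻¹ atm⁻¹
pCO2 = [CO2*]/KH = 16.9×10^-6 / 3.236×10^-2 = 5.22×10^-4 atm = 522 μatm

pCO2 = 522 μatm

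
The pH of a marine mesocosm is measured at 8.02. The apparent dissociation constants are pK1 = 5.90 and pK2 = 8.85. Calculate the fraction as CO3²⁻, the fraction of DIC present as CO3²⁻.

α₂ = 0.128

α₂ = 1 / (1 + [H⁺]/K2 + [H⁺]²/(K1K2)) = 1 / (1 + 10^+0.83 + 10^-1.29)
   = 1 / (1 + 6.7608 + 0.051286) = 1/7.8121 = 0.1280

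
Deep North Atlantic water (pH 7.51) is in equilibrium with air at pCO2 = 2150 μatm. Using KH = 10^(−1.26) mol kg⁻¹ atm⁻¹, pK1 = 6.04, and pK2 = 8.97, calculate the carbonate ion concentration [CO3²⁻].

[CO3²⁻] = 0.121 mmol/kg

[CO2*] = KH · pCO2 = 10^(−1.26) × 2150×10^-6 = 1.182×10^-4 mol/kg
α₀ = 1/(1 + K1/[H⁺] + K1K2/[H⁺]²) = 1/(1 + 10^+1.47 + 10^+0.01) = 0.03171
DIC = [CO2*]/α₀ = 1.182×10^-4 / 0.03171 = 3.726 mmol/kg
[CO3²⁻] = α₂·DIC; α₂ = 0.03245, so [CO3²⁻] = 0.03245 × 3.726 = 0.121 mmol/kg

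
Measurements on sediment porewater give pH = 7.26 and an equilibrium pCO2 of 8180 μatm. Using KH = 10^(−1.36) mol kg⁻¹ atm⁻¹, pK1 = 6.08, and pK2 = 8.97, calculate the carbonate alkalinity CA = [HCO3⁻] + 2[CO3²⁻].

CA = 5.62 mmol/kg

[CO2*] = KH · pCO2 = 10^(−1.36) × 8180×10^-6 = 3.571×10^-4 mol/kg
α₀ = 1/(1 + K1/[H⁺] + K1K2/[H⁺]²) = 1/(1 + 10^+1.18 + 10^-0.53) = 0.06086
DIC = [CO2*]/α₀ = 3.571×10^-4 / 0.06086 = 5.867 mmol/kg
CA = (α₁ + 2α₂)·DIC = (0.9212 + 2×0.01796) × 5.867 = 5.62 mmol/kg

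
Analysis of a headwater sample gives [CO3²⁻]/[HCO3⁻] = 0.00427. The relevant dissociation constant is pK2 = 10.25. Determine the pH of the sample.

From K2 = [H⁺][CO3²⁻]/[HCO3⁻]:  pH = pK2 + log₁₀([CO3²⁻]/[HCO3⁻])
log₁₀(0.00427) = -2.370
pH = 10.25 + (-2.370) = 7.88

pH = 7.88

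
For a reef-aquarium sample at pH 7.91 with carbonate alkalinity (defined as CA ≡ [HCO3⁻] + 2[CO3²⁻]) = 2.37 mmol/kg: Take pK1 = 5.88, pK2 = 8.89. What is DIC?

DIC = 2.18 mmol/kg

CA = [HCO3⁻] + 2[CO3²⁻] = (α₁ + 2α₂)·DIC
At pH 7.91: [H⁺]/K1 = 10^-2.03 = 0.0093325, K2/[H⁺] = 10^-0.98 = 0.10471
α₁ = 1/(1 + 0.0093325 + 0.10471) = 1/1.1140 = 0.8976; α₂ = α₁·K2/[H⁺] = 0.09399
α₁ + 2α₂ = 1.0856
DIC = CA / (α₁ + 2α₂) = 2.37 / 1.0856 = 2.18 mmol/kg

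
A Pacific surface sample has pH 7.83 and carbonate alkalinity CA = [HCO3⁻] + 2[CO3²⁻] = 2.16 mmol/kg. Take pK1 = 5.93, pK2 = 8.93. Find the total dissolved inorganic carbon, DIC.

CA = [HCO3⁻] + 2[CO3²⁻] = (α₁ + 2α₂)·DIC
At pH 7.83: [H⁺]/K1 = 10^-1.90 = 0.012589, K2/[H⁺] = 10^-1.10 = 0.079433
α₁ = 1/(1 + 0.012589 + 0.079433) = 1/1.0920 = 0.9157; α₂ = α₁·K2/[H⁺] = 0.07274
α₁ + 2α₂ = 1.0612
DIC = CA / (α₁ + 2α₂) = 2.16 / 1.0612 = 2.04 mmol/kg

DIC = 2.04 mmol/kg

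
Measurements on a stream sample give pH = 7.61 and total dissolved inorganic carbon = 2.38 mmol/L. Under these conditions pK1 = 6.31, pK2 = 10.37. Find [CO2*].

[CO2*] = 0.113 mmol/L

α₀ = 1 / (1 + K1/[H⁺] + K1K2/[H⁺]²) = 1 / (1 + 10^+1.30 + 10^-1.46)
   = 1 / (1 + 19.953 + 0.034674) = 1/20.987 = 0.04765
[CO2*] = α₀ × DIC = 0.04765 × 2.38 = 0.113 mmol/L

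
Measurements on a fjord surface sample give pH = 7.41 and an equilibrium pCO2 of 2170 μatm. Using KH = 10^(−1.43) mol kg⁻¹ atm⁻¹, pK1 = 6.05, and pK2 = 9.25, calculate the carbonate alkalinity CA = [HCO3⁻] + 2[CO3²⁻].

CA = 1.90 mmol/kg

[CO2*] = KH · pCO2 = 10^(−1.43) × 2170×10^-6 = 8.062×10^-5 mol/kg
α₀ = 1/(1 + K1/[H⁺] + K1K2/[H⁺]²) = 1/(1 + 10^+1.36 + 10^-0.48) = 0.04125
DIC = [CO2*]/α₀ = 8.062×10^-5 / 0.04125 = 1.954 mmol/kg
CA = (α₁ + 2α₂)·DIC = (0.9451 + 2×0.01366) × 1.954 = 1.90 mmol/kg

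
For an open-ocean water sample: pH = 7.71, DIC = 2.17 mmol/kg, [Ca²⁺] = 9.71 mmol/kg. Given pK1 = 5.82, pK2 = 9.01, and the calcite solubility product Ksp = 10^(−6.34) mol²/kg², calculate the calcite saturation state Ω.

α₂ = 1 / (1 + [H⁺]/K2 + [H⁺]²/(K1K2)) = 1 / (1 + 10^+1.30 + 10^-0.59)
   = 1 / (1 + 19.953 + 0.25704) = 1/21.210 = 0.04715
[CO3²⁻] = α₂ × DIC = 0.04715 × 2.17 = 0.1023 mmol/kg
Ksp = 10^(−6.34) = 4.571×10^-7
Ω = [Ca²⁺][CO3²⁻]/Ksp = (9.71×10^-3)(1.023×10^-4) / 4.571×10^-7 = 2.17

Ω = 2.17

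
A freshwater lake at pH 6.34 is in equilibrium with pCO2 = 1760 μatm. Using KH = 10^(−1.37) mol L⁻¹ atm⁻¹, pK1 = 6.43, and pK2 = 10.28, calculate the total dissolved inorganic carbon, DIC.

DIC = 0.136 mmol/L

[CO2*] = KH · pCO2 = 10^(−1.37) × 1760×10^-6 = 7.508×10^-5 mol/L
α₀ = 1/(1 + K1/[H⁺] + K1K2/[H⁺]²) = 1/(1 + 10^-0.09 + 10^-4.03) = 0.5516
DIC = [CO2*]/α₀ = 7.508×10^-5 / 0.5516 = 0.136 mmol/L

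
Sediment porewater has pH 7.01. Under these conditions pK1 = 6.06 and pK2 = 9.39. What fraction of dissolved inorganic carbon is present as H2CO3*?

α₀ = 1 / (1 + K1/[H⁺] + K1K2/[H⁺]²) = 1 / (1 + 10^+0.95 + 10^-1.43)
   = 1 / (1 + 8.9125 + 0.037154) = 1/9.9497 = 0.1005

α₀ = 0.101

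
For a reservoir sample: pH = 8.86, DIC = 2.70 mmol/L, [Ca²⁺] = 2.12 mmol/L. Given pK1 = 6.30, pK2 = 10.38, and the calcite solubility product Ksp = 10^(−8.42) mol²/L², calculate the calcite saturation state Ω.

α₂ = 1 / (1 + [H⁺]/K2 + [H⁺]²/(K1K2)) = 1 / (1 + 10^+1.52 + 10^-1.04)
   = 1 / (1 + 33.113 + 0.091201) = 1/34.204 = 0.02924
[CO3²⁻] = α₂ × DIC = 0.02924 × 2.70 = 0.07894 mmol/L
Ksp = 10^(−8.42) = 3.802×10^-9
Ω = [Ca²⁺][CO3²⁻]/Ksp = (2.12×10^-3)(7.894×10^-5) / 3.802×10^-9 = 44.0

Ω = 44.0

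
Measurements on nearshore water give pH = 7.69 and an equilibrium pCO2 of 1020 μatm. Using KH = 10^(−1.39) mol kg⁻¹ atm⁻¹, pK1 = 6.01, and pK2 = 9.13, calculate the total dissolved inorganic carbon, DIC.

[CO2*] = KH · pCO2 = 10^(−1.39) × 1020×10^-6 = 4.155×10^-5 mol/kg
α₀ = 1/(1 + K1/[H⁺] + K1K2/[H⁺]²) = 1/(1 + 10^+1.68 + 10^+0.24) = 0.01976
DIC = [CO2*]/α₀ = 4.155×10^-5 / 0.01976 = 2.10 mmol/kg

DIC = 2.10 mmol/kg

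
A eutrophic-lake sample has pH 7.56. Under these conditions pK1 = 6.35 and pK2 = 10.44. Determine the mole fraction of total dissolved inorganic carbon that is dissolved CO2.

α₀ = 0.0580

α₀ = 1 / (1 + K1/[H⁺] + K1K2/[H⁺]²) = 1 / (1 + 10^+1.21 + 10^-1.67)
   = 1 / (1 + 16.218 + 0.021380) = 1/17.239 = 0.05801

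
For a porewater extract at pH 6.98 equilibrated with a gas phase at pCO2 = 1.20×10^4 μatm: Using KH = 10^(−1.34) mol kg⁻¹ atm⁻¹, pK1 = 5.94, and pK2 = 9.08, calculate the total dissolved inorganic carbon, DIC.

[CO2*] = KH · pCO2 = 10^(−1.34) × 1.20×10^4×10^-6 = 5.485×10^-4 mol/kg
α₀ = 1/(1 + K1/[H⁺] + K1K2/[H⁺]²) = 1/(1 + 10^+1.04 + 10^-1.06) = 0.08297
DIC = [CO2*]/α₀ = 5.485×10^-4 / 0.08297 = 6.61 mmol/kg

DIC = 6.61 mmol/kg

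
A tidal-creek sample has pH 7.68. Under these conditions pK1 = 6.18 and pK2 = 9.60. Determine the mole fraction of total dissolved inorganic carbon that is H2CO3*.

α₀ = 1 / (1 + K1/[H⁺] + K1K2/[H⁺]²) = 1 / (1 + 10^+1.50 + 10^-0.42)
   = 1 / (1 + 31.623 + 0.38019) = 1/33.003 = 0.03030

α₀ = 0.0303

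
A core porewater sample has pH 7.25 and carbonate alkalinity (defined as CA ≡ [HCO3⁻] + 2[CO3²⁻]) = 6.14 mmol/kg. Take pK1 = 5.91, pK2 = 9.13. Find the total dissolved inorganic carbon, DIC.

DIC = 6.33 mmol/kg

CA = [HCO3⁻] + 2[CO3²⁻] = (α₁ + 2α₂)·DIC
At pH 7.25: [H⁺]/K1 = 10^-1.34 = 0.045709, K2/[H⁺] = 10^-1.88 = 0.013183
α₁ = 1/(1 + 0.045709 + 0.013183) = 1/1.0589 = 0.9444; α₂ = α₁·K2/[H⁺] = 0.01245
α₁ + 2α₂ = 0.9693
DIC = CA / (α₁ + 2α₂) = 6.14 / 0.9693 = 6.33 mmol/kg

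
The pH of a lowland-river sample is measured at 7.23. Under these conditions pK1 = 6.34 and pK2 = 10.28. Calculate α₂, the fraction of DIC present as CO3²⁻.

α₂ = 0.000789

α₂ = 1 / (1 + [H⁺]/K2 + [H⁺]²/(K1K2)) = 1 / (1 + 10^+3.05 + 10^+2.16)
   = 1 / (1 + 1122.0 + 144.54) = 1/1267.6 = 0.0007889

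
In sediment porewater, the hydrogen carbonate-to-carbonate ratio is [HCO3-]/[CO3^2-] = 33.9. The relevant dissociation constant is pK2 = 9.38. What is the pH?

From K2 = [H⁺][CO3^2-]/[HCO3-]:  pH = pK2 − log₁₀([HCO3-]/[CO3^2-])
log₁₀(33.9) = +1.530
pH = 9.38 − (+1.530) = 7.85

pH = 7.85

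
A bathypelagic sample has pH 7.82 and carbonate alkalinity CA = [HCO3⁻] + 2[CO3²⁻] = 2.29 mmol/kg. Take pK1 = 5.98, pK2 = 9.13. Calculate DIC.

DIC = 2.22 mmol/kg

CA = [HCO3⁻] + 2[CO3²⁻] = (α₁ + 2α₂)·DIC
At pH 7.82: [H⁺]/K1 = 10^-1.84 = 0.014454, K2/[H⁺] = 10^-1.31 = 0.048978
α₁ = 1/(1 + 0.014454 + 0.048978) = 1/1.0634 = 0.9404; α₂ = α₁·K2/[H⁺] = 0.04606
α₁ + 2α₂ = 1.0325
DIC = CA / (α₁ + 2α₂) = 2.29 / 1.0325 = 2.22 mmol/kg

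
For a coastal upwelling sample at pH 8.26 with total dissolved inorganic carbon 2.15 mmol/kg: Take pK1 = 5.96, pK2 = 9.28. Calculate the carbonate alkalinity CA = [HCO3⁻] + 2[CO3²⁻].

CA = 2.33 mmol/kg

CA = [HCO3⁻] + 2[CO3²⁻] = (α₁ + 2α₂)·DIC
At pH 8.26: [H⁺]/K1 = 10^-2.30 = 0.0050119, K2/[H⁺] = 10^-1.02 = 0.095499
α₁ = 1/(1 + 0.0050119 + 0.095499) = 1/1.1005 = 0.9087; α₂ = α₁·K2/[H⁺] = 0.08678
α₁ + 2α₂ = 1.0822
CA = 1.0822 × 2.15 = 2.33 mmol/kg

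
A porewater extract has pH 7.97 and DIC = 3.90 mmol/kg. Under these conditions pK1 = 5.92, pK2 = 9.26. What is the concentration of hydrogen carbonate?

[HCO3⁻] = 3.68 mmol/kg

α₁ = 1 / (1 + [H⁺]/K1 + K2/[H⁺]) = 1 / (1 + 10^-2.05 + 10^-1.29)
   = 1 / (1 + 0.0089125 + 0.051286) = 1/1.0602 = 0.9432
[HCO3⁻] = α₁ × DIC = 0.9432 × 3.90 = 3.68 mmol/kg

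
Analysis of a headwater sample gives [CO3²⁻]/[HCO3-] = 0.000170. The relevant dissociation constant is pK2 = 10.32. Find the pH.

From K2 = [H⁺][CO3²⁻]/[HCO3-]:  pH = pK2 + log₁₀([CO3²⁻]/[HCO3-])
log₁₀(0.000170) = -3.770
pH = 10.32 + (-3.770) = 6.55

pH = 6.55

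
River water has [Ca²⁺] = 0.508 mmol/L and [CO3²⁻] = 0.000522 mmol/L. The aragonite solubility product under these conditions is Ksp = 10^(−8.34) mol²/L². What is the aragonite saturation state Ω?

Ksp = 10^(−8.34) = 4.571×10^-9
Ω = [Ca²⁺][CO3²⁻]/Ksp = (0.508×10^-3)(0.000522×10^-3) / 4.571×10^-9 = 0.0580

Ω = 0.0580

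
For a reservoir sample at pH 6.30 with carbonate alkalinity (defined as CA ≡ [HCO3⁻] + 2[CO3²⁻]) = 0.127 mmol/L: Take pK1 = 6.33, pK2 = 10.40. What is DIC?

CA = [HCO3⁻] + 2[CO3²⁻] = (α₁ + 2α₂)·DIC
At pH 6.30: [H⁺]/K1 = 10^0.03 = 1.0715, K2/[H⁺] = 10^-4.10 = 7.9433×10^-5
α₁ = 1/(1 + 1.0715 + 7.9433×10^-5) = 1/2.0716 = 0.4827; α₂ = α₁·K2/[H⁺] = 3.834×10^-5
α₁ + 2α₂ = 0.4828
DIC = CA / (α₁ + 2α₂) = 0.127 / 0.4828 = 0.263 mmol/L

DIC = 0.263 mmol/L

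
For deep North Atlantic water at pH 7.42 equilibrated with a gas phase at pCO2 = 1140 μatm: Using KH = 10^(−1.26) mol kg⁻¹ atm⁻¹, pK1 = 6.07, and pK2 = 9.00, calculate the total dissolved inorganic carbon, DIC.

[CO2*] = KH · pCO2 = 10^(−1.26) × 1140×10^-6 = 6.265×10^-5 mol/kg
α₀ = 1/(1 + K1/[H⁺] + K1K2/[H⁺]²) = 1/(1 + 10^+1.35 + 10^-0.23) = 0.04171
DIC = [CO2*]/α₀ = 6.265×10^-5 / 0.04171 = 1.50 mmol/kg

DIC = 1.50 mmol/kg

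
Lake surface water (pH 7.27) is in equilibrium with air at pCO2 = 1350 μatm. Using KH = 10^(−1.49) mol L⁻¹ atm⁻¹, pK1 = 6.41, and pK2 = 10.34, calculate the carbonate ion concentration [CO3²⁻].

[CO3²⁻] = 0.269 μmol/L

[CO2*] = KH · pCO2 = 10^(−1.49) × 1350×10^-6 = 4.369×10^-5 mol/L
α₀ = 1/(1 + K1/[H⁺] + K1K2/[H⁺]²) = 1/(1 + 10^+0.86 + 10^-2.21) = 0.1212
DIC = [CO2*]/α₀ = 4.369×10^-5 / 0.1212 = 0.3604 mmol/L
[CO3²⁻] = α₂·DIC; α₂ = 0.0007473, so [CO3²⁻] = 0.0007473 × 0.3604 = 0.000269 mmol/L = 0.269 μmol/L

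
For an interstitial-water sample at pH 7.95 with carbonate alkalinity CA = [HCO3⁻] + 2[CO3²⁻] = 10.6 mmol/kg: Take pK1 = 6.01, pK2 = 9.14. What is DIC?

CA = [HCO3⁻] + 2[CO3²⁻] = (α₁ + 2α₂)·DIC
At pH 7.95: [H⁺]/K1 = 10^-1.94 = 0.011482, K2/[H⁺] = 10^-1.19 = 0.064565
α₁ = 1/(1 + 0.011482 + 0.064565) = 1/1.0760 = 0.9293; α₂ = α₁·K2/[H⁺] = 0.06000
α₁ + 2α₂ = 1.0493
DIC = CA / (α₁ + 2α₂) = 10.6 / 1.0493 = 10.1 mmol/kg

DIC = 10.1 mmol/kg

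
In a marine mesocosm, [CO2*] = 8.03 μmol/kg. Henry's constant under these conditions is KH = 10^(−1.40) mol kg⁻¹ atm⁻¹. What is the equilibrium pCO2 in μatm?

KH = 10^(−1.40) = 3.981×10^-2 mol kg⁻¹ atm⁻¹
pCO2 = [CO2*]/KH = 8.03×10^-6 / 3.981×10^-2 = 2.02×10^-4 atm = 202 μatm

pCO2 = 202 μatm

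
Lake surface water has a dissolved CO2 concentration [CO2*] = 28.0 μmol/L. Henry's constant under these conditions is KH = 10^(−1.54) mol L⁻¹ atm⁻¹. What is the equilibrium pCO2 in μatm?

pCO2 = 971 μatm

KH = 10^(−1.54) = 2.884×10^-2 mol L⁻¹ atm⁻¹
pCO2 = [CO2*]/KH = 28.0×10^-6 / 2.884×10^-2 = 9.71×10^-4 atm = 971 μatm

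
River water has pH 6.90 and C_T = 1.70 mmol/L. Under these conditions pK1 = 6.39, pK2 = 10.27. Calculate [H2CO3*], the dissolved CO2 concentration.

[CO2*] = 0.401 mmol/L

α₀ = 1 / (1 + K1/[H⁺] + K1K2/[H⁺]²) = 1 / (1 + 10^+0.51 + 10^-2.86)
   = 1 / (1 + 3.2359 + 0.0013804) = 1/4.2373 = 0.2360
[CO2*] = α₀ × DIC = 0.2360 × 1.70 = 0.401 mmol/L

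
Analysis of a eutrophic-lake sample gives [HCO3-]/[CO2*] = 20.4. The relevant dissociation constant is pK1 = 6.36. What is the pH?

From K1 = [H⁺][HCO3-]/[CO2*]:  pH = pK1 + log₁₀([HCO3-]/[CO2*])
log₁₀(20.4) = +1.310
pH = 6.36 + (+1.310) = 7.67

pH = 7.67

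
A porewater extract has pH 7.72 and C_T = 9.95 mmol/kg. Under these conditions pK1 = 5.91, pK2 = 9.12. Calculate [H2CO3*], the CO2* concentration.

[CO2*] = 0.146 mmol/kg

α₀ = 1 / (1 + K1/[H⁺] + K1K2/[H⁺]²) = 1 / (1 + 10^+1.81 + 10^+0.41)
   = 1 / (1 + 64.565 + 2.5704) = 1/68.136 = 0.01468
[CO2*] = α₀ × DIC = 0.01468 × 9.95 = 0.146 mmol/kg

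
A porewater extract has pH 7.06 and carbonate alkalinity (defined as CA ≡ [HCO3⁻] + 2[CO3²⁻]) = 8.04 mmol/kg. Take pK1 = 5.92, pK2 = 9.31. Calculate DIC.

CA = [HCO3⁻] + 2[CO3²⁻] = (α₁ + 2α₂)·DIC
At pH 7.06: [H⁺]/K1 = 10^-1.14 = 0.072444, K2/[H⁺] = 10^-2.25 = 0.0056234
α₁ = 1/(1 + 0.072444 + 0.0056234) = 1/1.0781 = 0.9276; α₂ = α₁·K2/[H⁺] = 0.005216
α₁ + 2α₂ = 0.9380
DIC = CA / (α₁ + 2α₂) = 8.04 / 0.9380 = 8.57 mmol/kg

DIC = 8.57 mmol/kg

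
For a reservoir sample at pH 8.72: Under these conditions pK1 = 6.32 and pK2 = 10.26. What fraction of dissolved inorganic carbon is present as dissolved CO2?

α₀ = 0.00385

α₀ = 1 / (1 + K1/[H⁺] + K1K2/[H⁺]²) = 1 / (1 + 10^+2.40 + 10^+0.86)
   = 1 / (1 + 251.19 + 7.2444) = 1/259.43 = 0.003855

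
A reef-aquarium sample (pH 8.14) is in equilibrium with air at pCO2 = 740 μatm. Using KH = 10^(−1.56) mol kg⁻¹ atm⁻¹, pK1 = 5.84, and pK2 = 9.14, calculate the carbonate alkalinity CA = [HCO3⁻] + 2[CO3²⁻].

CA = 4.88 mmol/kg

[CO2*] = KH · pCO2 = 10^(−1.56) × 740×10^-6 = 2.038×10^-5 mol/kg
α₀ = 1/(1 + K1/[H⁺] + K1K2/[H⁺]²) = 1/(1 + 10^+2.30 + 10^+1.30) = 0.004536
DIC = [CO2*]/α₀ = 2.038×10^-5 / 0.004536 = 4.494 mmol/kg
CA = (α₁ + 2α₂)·DIC = (0.9050 + 2×0.09050) × 4.494 = 4.88 mmol/kg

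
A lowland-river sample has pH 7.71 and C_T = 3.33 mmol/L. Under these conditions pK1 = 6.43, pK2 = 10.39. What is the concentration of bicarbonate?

α₁ = 1 / (1 + [H⁺]/K1 + K2/[H⁺]) = 1 / (1 + 10^-1.28 + 10^-2.68)
   = 1 / (1 + 0.052481 + 0.0020893) = 1/1.0546 = 0.9483
[HCO3⁻] = α₁ × DIC = 0.9483 × 3.33 = 3.16 mmol/L

[HCO3⁻] = 3.16 mmol/L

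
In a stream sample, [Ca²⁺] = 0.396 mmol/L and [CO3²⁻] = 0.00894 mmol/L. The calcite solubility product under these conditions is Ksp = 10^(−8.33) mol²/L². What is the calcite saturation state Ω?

Ω = 0.757

Ksp = 10^(−8.33) = 4.677×10^-9
Ω = [Ca²⁺][CO3²⁻]/Ksp = (0.396×10^-3)(0.00894×10^-3) / 4.677×10^-9 = 0.757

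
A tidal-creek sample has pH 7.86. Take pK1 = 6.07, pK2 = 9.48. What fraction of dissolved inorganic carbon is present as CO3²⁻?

α₂ = 1 / (1 + [H⁺]/K2 + [H⁺]²/(K1K2)) = 1 / (1 + 10^+1.62 + 10^-0.17)
   = 1 / (1 + 41.687 + 0.67608) = 1/43.363 = 0.02306

α₂ = 0.0231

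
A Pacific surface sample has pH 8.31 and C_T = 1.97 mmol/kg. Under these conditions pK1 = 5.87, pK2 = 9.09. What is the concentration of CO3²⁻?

[CO3²⁻] = 0.280 mmol/kg

α₂ = 1 / (1 + [H⁺]/K2 + [H⁺]²/(K1K2)) = 1 / (1 + 10^+0.78 + 10^-1.66)
   = 1 / (1 + 6.0256 + 0.021878) = 1/7.0475 = 0.1419
[CO3²⁻] = α₂ × DIC = 0.1419 × 1.97 = 0.280 mmol/kg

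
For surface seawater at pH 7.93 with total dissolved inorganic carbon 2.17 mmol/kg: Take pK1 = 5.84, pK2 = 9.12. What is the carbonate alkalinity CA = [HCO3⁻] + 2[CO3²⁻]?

CA = [HCO3⁻] + 2[CO3²⁻] = (α₁ + 2α₂)·DIC
At pH 7.93: [H⁺]/K1 = 10^-2.09 = 0.0081283, K2/[H⁺] = 10^-1.19 = 0.064565
α₁ = 1/(1 + 0.0081283 + 0.064565) = 1/1.0727 = 0.9322; α₂ = α₁·K2/[H⁺] = 0.06019
α₁ + 2α₂ = 1.0526
CA = 1.0526 × 2.17 = 2.28 mmol/kg

CA = 2.28 mmol/kg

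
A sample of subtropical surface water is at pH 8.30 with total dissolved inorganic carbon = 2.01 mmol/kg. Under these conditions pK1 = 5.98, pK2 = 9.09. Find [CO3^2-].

[CO3²⁻] = 0.279 mmol/kg

α₂ = 1 / (1 + [H⁺]/K2 + [H⁺]²/(K1K2)) = 1 / (1 + 10^+0.79 + 10^-1.53)
   = 1 / (1 + 6.1660 + 0.029512) = 1/7.1955 = 0.1390
[CO3²⁻] = α₂ × DIC = 0.1390 × 2.01 = 0.279 mmol/kg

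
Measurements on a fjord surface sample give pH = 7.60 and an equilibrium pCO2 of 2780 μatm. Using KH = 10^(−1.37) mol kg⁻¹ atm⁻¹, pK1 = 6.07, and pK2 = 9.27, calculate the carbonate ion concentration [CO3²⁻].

[CO2*] = KH · pCO2 = 10^(−1.37) × 2780×10^-6 = 1.186×10^-4 mol/kg
α₀ = 1/(1 + K1/[H⁺] + K1K2/[H⁺]²) = 1/(1 + 10^+1.53 + 10^-0.14) = 0.02808
DIC = [CO2*]/α₀ = 1.186×10^-4 / 0.02808 = 4.223 mmol/kg
[CO3²⁻] = α₂·DIC; α₂ = 0.02034, so [CO3²⁻] = 0.02034 × 4.223 = 0.0859 mmol/kg

[CO3²⁻] = 0.0859 mmol/kg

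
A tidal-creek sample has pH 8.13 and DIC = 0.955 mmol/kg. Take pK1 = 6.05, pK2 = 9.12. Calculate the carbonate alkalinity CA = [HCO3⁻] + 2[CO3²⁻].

CA = 1.04 mmol/kg

CA = [HCO3⁻] + 2[CO3²⁻] = (α₁ + 2α₂)·DIC
At pH 8.13: [H⁺]/K1 = 10^-2.08 = 0.0083176, K2/[H⁺] = 10^-0.99 = 0.10233
α₁ = 1/(1 + 0.0083176 + 0.10233) = 1/1.1106 = 0.9004; α₂ = α₁·K2/[H⁺] = 0.09213
α₁ + 2α₂ = 1.0846
CA = 1.0846 × 0.955 = 1.04 mmol/kg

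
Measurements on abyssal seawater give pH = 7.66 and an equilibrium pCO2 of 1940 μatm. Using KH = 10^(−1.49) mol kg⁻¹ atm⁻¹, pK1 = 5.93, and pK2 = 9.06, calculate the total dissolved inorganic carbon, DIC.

DIC = 3.57 mmol/kg

[CO2*] = KH · pCO2 = 10^(−1.49) × 1940×10^-6 = 6.278×10^-5 mol/kg
α₀ = 1/(1 + K1/[H⁺] + K1K2/[H⁺]²) = 1/(1 + 10^+1.73 + 10^+0.33) = 0.01759
DIC = [CO2*]/α₀ = 6.278×10^-5 / 0.01759 = 3.57 mmol/kg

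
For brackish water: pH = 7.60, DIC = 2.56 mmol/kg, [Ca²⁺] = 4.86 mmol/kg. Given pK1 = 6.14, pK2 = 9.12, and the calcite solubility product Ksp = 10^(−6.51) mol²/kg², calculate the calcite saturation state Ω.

α₂ = 1 / (1 + [H⁺]/K2 + [H⁺]²/(K1K2)) = 1 / (1 + 10^+1.52 + 10^+0.06)
   = 1 / (1 + 33.113 + 1.1482) = 1/35.261 = 0.02836
[CO3²⁻] = α₂ × DIC = 0.02836 × 2.56 = 0.07260 mmol/kg
Ksp = 10^(−6.51) = 3.090×10^-7
Ω = [Ca²⁺][CO3²⁻]/Ksp = (4.86×10^-3)(7.260×10^-5) / 3.090×10^-7 = 1.14

Ω = 1.14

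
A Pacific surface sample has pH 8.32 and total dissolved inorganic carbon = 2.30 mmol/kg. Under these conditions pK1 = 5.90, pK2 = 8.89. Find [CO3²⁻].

α₂ = 1 / (1 + [H⁺]/K2 + [H⁺]²/(K1K2)) = 1 / (1 + 10^+0.57 + 10^-1.85)
   = 1 / (1 + 3.7154 + 0.014125) = 1/4.7295 = 0.2114
[CO3²⁻] = α₂ × DIC = 0.2114 × 2.30 = 0.486 mmol/kg

[CO3²⁻] = 0.486 mmol/kg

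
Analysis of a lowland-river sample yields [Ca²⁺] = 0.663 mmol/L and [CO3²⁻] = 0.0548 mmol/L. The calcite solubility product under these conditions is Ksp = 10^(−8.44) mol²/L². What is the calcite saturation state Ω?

Ksp = 10^(−8.44) = 3.631×10^-9
Ω = [Ca²⁺][CO3²⁻]/Ksp = (0.663×10^-3)(0.0548×10^-3) / 3.631×10^-9 = 10.0

Ω = 10.0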